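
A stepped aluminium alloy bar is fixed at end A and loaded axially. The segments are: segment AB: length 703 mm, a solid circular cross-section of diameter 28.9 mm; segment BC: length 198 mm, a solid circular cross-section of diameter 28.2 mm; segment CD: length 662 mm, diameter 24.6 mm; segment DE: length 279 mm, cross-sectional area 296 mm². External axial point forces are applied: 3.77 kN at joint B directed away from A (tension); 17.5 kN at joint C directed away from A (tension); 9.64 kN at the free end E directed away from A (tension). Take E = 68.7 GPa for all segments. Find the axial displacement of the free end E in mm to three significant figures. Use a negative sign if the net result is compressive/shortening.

0.935 mm

Internal axial forces (sectioning from the free end, tension +): N_DE = 9.64 kN, N_CD = 9.64 kN, N_BC = 27.14 kN, N_AB = 30.91 kN.
A_AB = 656 mm².
A_BC = 624.6 mm².
A_CD = 475.3 mm².
δ_AB = 30910·703/(656·68700) = 0.4822 mm
δ_BC = 27140·198/(624.6·68700) = 0.1252 mm
δ_CD = 9640·662/(475.3·68700) = 0.1954 mm
δ_DE = 9640·279/(296·68700) = 0.1323 mm
δ = Σδ_i = 0.9351 mm.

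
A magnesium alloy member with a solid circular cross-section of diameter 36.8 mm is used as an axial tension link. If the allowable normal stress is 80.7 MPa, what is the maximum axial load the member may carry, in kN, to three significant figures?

85.8 kN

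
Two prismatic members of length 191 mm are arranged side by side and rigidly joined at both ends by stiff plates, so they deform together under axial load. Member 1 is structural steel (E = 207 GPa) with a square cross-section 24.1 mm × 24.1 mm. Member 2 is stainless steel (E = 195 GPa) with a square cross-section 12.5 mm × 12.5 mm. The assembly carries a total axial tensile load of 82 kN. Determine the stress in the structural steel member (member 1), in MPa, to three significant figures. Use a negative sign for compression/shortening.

113 MPa

A_1 = 580.8 mm².
A_2 = 156.2 mm².
Equal strain + equilibrium ⇒ each member carries load in proportion to AE: A₁E₁ = 120200000 N, A₂E₂ = 30470000 N, ΣAE = 150700000 N.
σ₁ = P·E₁/ΣAE = 82000·207000/150700000 = 112.6 MPa.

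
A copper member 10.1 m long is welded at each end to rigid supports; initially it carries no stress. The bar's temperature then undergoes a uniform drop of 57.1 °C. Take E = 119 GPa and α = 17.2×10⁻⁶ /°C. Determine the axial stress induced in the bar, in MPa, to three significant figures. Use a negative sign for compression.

Free thermal expansion αLΔT = 17.2e-6 · 10100 · -57.1 = -9.919 mm.
The walls impose strain ε = −(-9.919)/10100 = 9.8212e-04; σ = Eε = 119000 · 9.8212e-04 = 116.9 MPa.

117 MPa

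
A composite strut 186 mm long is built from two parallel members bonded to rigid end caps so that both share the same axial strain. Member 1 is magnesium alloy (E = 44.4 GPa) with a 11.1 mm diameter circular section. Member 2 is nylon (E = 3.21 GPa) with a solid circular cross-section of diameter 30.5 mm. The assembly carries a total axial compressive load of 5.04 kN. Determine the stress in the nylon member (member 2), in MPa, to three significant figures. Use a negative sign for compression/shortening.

-2.44 MPa

A_1 = 96.77 mm².
A_2 = 730.6 mm².
Equal strain + equilibrium ⇒ each member carries load in proportion to AE: A₁E₁ = 4297000 N, A₂E₂ = 2345000 N, ΣAE = 6642000 N.
σ₂ = P·E₂/ΣAE = -5040·3210/6642000 = -2.436 MPa.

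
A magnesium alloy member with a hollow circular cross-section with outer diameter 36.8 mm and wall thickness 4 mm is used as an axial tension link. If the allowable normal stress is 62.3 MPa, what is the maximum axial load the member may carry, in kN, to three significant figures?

25.7 kN

A = 412.2 mm².
P_max = σ_allow · A = 62.3 · 412.2 = 25680 N = 25.68 kN.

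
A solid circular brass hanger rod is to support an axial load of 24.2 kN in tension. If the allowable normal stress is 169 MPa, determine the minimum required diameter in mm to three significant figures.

13.5 mm

Required area A ≥ P/σ_allow = 24200/169 = 143.2 mm².
For a solid circular section, d ≥ √(4A/π) = 13.5 mm.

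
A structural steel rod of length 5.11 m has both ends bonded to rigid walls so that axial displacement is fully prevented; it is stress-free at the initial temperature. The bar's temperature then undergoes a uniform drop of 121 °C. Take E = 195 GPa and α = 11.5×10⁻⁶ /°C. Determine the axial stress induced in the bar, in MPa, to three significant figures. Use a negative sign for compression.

271 MPa

Free thermal expansion αLΔT = 11.5e-6 · 5110 · -121 = -7.111 mm.
The walls impose strain ε = −(-7.111)/5110 = 1.3915e-03; σ = Eε = 195000 · 1.3915e-03 = 271.3 MPa.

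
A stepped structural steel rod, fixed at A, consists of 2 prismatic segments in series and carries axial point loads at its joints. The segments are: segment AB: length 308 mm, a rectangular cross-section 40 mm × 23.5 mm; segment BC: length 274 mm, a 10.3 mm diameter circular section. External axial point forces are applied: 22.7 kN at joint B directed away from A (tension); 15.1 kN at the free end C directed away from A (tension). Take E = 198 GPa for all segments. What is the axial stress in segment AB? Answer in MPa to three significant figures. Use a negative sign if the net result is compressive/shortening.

40.2 MPa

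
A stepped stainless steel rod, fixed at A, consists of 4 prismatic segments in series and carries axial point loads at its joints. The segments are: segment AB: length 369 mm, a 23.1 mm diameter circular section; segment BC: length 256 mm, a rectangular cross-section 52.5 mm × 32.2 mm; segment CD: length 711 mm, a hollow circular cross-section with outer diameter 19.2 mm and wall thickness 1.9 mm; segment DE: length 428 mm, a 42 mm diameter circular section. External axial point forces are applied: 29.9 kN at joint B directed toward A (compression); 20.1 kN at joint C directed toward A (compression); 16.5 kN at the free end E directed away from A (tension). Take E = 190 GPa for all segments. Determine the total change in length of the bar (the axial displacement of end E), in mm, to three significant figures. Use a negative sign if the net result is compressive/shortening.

0.467 mm

Internal axial forces (sectioning from the free end, tension +): N_DE = 16.5 kN, N_CD = 16.5 kN, N_BC = -3.6 kN, N_AB = -33.5 kN.
A_AB = 419.1 mm².
A_BC = 1691 mm².
A_CD = 103.3 mm².
A_DE = 1385 mm².
δ_AB = -33500·369/(419.1·190000) = -0.1552 mm
δ_BC = -3600·256/(1691·190000) = -0.002869 mm
δ_CD = 16500·711/(103.3·190000) = 0.5979 mm
δ_DE = 16500·428/(1385·190000) = 0.02683 mm
δ = Σδ_i = 0.4666 mm.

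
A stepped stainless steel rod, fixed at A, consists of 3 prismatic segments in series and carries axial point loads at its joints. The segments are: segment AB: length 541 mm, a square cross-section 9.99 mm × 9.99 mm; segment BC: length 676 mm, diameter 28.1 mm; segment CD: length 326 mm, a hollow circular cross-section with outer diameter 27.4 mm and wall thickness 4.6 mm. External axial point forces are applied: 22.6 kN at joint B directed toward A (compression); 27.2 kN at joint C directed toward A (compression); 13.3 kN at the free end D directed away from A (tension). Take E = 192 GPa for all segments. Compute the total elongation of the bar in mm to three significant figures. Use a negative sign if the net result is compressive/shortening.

-1.04 mm

Internal axial forces (sectioning from the free end, tension +): N_CD = 13.3 kN, N_BC = -13.9 kN, N_AB = -36.5 kN.
A_AB = 99.8 mm².
A_BC = 620.2 mm².
A_CD = 329.5 mm².
δ_AB = -36500·541/(99.8·192000) = -1.031 mm
δ_BC = -13900·676/(620.2·192000) = -0.07891 mm
δ_CD = 13300·326/(329.5·192000) = 0.06854 mm
δ = Σδ_i = -1.041 mm.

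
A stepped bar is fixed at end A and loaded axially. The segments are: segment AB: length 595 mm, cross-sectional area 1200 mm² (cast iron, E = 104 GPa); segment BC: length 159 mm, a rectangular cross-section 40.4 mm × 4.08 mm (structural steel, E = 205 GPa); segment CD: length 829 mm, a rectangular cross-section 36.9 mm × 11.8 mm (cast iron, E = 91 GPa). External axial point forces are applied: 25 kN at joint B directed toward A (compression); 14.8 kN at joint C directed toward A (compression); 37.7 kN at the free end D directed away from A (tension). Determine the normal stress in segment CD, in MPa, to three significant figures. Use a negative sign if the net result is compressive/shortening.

86.6 MPa

Internal axial forces (sectioning from the free end, tension +): N_CD = 37.7 kN, N_BC = 22.9 kN, N_AB = -2.1 kN.
A_CD = 435.4 mm².
σ_CD = N_CD/A_CD = 37700/435.4 = 86.58 MPa.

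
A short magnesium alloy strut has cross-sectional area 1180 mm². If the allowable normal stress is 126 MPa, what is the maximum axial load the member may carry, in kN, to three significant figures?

149 kN

P_max = σ_allow · A = 126 · 1180 = 148700 N = 148.7 kN.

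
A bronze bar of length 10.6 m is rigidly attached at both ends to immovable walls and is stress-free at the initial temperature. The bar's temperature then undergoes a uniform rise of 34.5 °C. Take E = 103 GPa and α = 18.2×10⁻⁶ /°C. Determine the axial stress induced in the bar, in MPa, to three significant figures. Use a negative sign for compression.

-64.7 MPa

Free thermal expansion αLΔT = 18.2e-6 · 10600 · 34.5 = 6.656 mm.
The walls impose strain ε = −(6.656)/10600 = -6.2790e-04; σ = Eε = 103000 · -6.2790e-04 = -64.67 MPa.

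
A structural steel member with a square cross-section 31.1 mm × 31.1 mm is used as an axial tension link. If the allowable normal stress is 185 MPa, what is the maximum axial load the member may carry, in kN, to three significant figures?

179 kN

A = 967.2 mm².
P_max = σ_allow · A = 185 · 967.2 = 178900 N = 178.9 kN.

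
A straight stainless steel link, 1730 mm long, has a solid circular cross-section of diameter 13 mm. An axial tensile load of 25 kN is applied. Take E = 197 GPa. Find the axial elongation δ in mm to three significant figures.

A = 132.7 mm².
δ_mech = NL/(AE) = 25000·1730/(132.7·197000) = 1.654 mm.

1.65 mm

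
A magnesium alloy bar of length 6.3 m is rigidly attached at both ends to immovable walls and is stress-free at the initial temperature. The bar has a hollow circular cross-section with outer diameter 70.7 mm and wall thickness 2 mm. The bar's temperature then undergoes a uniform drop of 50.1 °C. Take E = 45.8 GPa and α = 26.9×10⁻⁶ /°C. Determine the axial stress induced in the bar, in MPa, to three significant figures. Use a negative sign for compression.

61.7 MPa

Free thermal expansion αLΔT = 26.9e-6 · 6300 · -50.1 = -8.49 mm.
The walls impose strain ε = −(-8.49)/6300 = 1.3477e-03; σ = Eε = 45800 · 1.3477e-03 = 61.72 MPa.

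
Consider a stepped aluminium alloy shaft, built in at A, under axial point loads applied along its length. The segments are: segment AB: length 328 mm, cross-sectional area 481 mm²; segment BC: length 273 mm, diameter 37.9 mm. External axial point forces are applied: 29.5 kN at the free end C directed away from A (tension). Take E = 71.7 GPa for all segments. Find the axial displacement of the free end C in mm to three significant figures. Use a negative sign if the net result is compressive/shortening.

Internal axial forces (sectioning from the free end, tension +): N_BC = 29.5 kN, N_AB = 29.5 kN.
A_BC = 1128 mm².
δ_AB = 29500·328/(481·71700) = 0.2806 mm
δ_BC = 29500·273/(1128·71700) = 0.09956 mm
δ = Σδ_i = 0.3801 mm.

0.380 mm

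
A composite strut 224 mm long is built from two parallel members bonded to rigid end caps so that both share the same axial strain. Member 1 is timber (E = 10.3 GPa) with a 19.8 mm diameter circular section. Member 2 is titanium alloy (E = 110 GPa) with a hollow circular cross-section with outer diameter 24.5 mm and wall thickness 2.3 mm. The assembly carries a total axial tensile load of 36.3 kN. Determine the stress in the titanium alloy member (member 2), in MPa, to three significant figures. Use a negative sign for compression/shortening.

A_1 = 307.9 mm².
A_2 = 160.4 mm².
Equal strain + equilibrium ⇒ each member carries load in proportion to AE: A₁E₁ = 3171000 N, A₂E₂ = 17650000 N, ΣAE = 20820000 N.
σ₂ = P·E₂/ΣAE = 36300·110000/20820000 = 191.8 MPa.

192 MPa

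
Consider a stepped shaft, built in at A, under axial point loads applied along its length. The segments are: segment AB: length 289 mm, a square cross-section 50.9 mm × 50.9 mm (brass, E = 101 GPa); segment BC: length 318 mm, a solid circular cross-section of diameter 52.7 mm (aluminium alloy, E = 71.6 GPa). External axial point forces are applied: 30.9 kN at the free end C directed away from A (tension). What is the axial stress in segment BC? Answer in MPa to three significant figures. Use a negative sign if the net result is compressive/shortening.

Internal axial forces (sectioning from the free end, tension +): N_BC = 30.9 kN, N_AB = 30.9 kN.
A_BC = 2181 mm².
σ_BC = N_BC/A_BC = 30900/2181 = 14.17 MPa.

14.2 MPa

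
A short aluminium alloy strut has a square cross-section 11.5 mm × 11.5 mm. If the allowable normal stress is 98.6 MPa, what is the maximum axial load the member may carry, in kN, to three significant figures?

A = 132.2 mm².
P_max = σ_allow · A = 98.6 · 132.2 = 13040 N = 13.04 kN.

13.0 kN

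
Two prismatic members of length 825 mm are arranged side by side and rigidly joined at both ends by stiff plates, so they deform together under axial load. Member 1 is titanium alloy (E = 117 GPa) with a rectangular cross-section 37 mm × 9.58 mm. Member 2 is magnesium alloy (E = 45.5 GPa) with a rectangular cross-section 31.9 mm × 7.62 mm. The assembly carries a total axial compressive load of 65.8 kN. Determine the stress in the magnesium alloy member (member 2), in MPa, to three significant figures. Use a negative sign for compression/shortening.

-57.0 MPa

A_1 = 354.5 mm².
A_2 = 243.1 mm².
Equal strain + equilibrium ⇒ each member carries load in proportion to AE: A₁E₁ = 41470000 N, A₂E₂ = 11060000 N, ΣAE = 52530000 N.
σ₂ = P·E₂/ΣAE = -65800·45500/52530000 = -56.99 MPa.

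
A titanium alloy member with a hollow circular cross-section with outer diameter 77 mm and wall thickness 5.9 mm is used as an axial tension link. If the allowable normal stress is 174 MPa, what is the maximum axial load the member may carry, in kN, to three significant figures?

A = 1318 mm².
P_max = σ_allow · A = 174 · 1318 = 229300 N = 229.3 kN.

229 kN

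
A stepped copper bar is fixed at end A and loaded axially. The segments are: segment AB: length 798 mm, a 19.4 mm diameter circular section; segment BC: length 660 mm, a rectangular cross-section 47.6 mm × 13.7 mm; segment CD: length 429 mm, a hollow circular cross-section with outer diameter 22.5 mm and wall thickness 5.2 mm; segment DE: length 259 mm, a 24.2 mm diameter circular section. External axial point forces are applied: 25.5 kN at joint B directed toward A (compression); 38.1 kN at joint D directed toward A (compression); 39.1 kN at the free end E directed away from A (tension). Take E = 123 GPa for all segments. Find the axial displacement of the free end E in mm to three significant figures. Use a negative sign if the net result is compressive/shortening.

Internal axial forces (sectioning from the free end, tension +): N_DE = 39.1 kN, N_CD = 1 kN, N_BC = 1 kN, N_AB = -24.5 kN.
A_AB = 295.6 mm².
A_BC = 652.1 mm².
A_CD = 282.6 mm².
A_DE = 460 mm².
δ_AB = -24500·798/(295.6·123000) = -0.5377 mm
δ_BC = 1000·660/(652.1·123000) = 0.008228 mm
δ_CD = 1000·429/(282.6·123000) = 0.01234 mm
δ_DE = 39100·259/(460·123000) = 0.179 mm
δ = Σδ_i = -0.3382 mm.

-0.338 mm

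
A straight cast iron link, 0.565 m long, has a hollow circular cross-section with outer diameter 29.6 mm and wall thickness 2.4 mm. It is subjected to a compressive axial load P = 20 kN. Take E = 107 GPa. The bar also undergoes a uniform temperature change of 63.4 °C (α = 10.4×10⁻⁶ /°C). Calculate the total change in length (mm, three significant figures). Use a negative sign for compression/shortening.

A = 205.1 mm².
δ_mech = NL/(AE) = -20000·565/(205.1·107000) = -0.5149 mm.
δ_thermal = αLΔT = 10.4e-6·565·63.4 = 0.3725 mm.
δ = δ_mech + δ_thermal = -0.1424 mm.

-0.142 mm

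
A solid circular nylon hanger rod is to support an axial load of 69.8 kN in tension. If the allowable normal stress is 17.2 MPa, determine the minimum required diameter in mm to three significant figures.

71.9 mm

Required area A ≥ P/σ_allow = 69800/17.2 = 4058 mm².
For a solid circular section, d ≥ √(4A/π) = 71.88 mm.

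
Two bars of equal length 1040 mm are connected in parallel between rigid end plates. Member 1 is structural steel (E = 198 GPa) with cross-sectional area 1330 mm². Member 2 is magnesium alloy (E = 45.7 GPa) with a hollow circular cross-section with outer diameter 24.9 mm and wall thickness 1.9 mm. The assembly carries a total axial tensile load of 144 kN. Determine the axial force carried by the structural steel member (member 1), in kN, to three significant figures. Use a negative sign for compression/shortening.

141 kN

A_2 = 137.3 mm².
Equal strain + equilibrium ⇒ each member carries load in proportion to AE: A₁E₁ = 263300000 N, A₂E₂ = 6274000 N, ΣAE = 269600000 N.
F₁ = P·A₁E₁/ΣAE = 144000·263300000/269600000 = 140600 N.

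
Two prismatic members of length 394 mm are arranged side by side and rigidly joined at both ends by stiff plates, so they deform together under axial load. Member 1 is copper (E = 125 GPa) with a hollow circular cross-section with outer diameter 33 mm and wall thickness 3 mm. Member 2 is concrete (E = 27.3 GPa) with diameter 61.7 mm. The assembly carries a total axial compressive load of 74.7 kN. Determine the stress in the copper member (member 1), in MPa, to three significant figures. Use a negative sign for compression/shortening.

-79.8 MPa

A_1 = 282.7 mm².
A_2 = 2990 mm².
Equal strain + equilibrium ⇒ each member carries load in proportion to AE: A₁E₁ = 35340000 N, A₂E₂ = 81620000 N, ΣAE = 117000000 N.
σ₁ = P·E₁/ΣAE = -74700·125000/117000000 = -79.83 MPa.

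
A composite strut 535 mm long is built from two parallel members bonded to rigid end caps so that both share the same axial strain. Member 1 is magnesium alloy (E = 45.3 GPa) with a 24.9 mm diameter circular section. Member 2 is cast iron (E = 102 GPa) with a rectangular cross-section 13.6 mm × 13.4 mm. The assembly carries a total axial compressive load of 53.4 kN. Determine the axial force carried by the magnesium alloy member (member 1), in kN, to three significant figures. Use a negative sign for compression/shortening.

A_1 = 487 mm².
A_2 = 182.2 mm².
Equal strain + equilibrium ⇒ each member carries load in proportion to AE: A₁E₁ = 22060000 N, A₂E₂ = 18590000 N, ΣAE = 40650000 N.
F₁ = P·A₁E₁/ΣAE = -53400·22060000/40650000 = -28980 N.

-29.0 kN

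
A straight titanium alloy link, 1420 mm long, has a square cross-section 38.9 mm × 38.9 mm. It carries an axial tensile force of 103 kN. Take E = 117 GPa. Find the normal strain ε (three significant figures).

5.82e-04

A = 1513 mm².
σ = N/A = 68.07 MPa; ε = σ/E = 68.07/117000 = 5.818e-04.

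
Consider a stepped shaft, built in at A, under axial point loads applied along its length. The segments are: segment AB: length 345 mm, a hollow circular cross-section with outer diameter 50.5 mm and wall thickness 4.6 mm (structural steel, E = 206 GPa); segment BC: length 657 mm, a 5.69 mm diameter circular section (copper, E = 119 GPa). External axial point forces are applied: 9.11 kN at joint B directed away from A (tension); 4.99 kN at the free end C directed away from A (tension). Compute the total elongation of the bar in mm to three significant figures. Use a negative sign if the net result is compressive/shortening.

1.12 mm

Internal axial forces (sectioning from the free end, tension +): N_BC = 4.99 kN, N_AB = 14.1 kN.
A_AB = 663.3 mm².
A_BC = 25.43 mm².
δ_AB = 14100·345/(663.3·206000) = 0.0356 mm
δ_BC = 4990·657/(25.43·119000) = 1.083 mm
δ = Σδ_i = 1.119 mm.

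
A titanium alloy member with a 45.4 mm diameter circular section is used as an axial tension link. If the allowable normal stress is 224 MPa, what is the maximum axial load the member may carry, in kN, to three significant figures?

A = 1619 mm².
P_max = σ_allow · A = 224 · 1619 = 362600 N = 362.6 kN.

363 kN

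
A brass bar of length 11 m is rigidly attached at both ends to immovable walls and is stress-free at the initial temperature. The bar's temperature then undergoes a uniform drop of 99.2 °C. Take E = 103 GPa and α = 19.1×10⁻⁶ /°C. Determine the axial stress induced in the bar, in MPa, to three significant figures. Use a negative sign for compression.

195 MPa

Free thermal expansion αLΔT = 19.1e-6 · 11000 · -99.2 = -20.84 mm.
The walls impose strain ε = −(-20.84)/11000 = 1.8947e-03; σ = Eε = 103000 · 1.8947e-03 = 195.2 MPa.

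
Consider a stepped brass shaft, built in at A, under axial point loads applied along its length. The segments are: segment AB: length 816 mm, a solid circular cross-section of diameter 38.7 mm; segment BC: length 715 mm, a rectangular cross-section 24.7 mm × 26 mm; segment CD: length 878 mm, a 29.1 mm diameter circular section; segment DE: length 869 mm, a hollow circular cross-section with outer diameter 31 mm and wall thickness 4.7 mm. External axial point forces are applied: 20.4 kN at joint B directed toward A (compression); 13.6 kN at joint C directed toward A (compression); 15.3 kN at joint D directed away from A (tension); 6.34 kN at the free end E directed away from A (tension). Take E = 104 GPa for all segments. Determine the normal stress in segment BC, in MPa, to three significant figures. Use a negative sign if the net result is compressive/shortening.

12.5 MPa

Internal axial forces (sectioning from the free end, tension +): N_DE = 6.34 kN, N_CD = 21.64 kN, N_BC = 8.04 kN, N_AB = -12.36 kN.
A_BC = 642.2 mm².
σ_BC = N_BC/A_BC = 8040/642.2 = 12.52 MPa.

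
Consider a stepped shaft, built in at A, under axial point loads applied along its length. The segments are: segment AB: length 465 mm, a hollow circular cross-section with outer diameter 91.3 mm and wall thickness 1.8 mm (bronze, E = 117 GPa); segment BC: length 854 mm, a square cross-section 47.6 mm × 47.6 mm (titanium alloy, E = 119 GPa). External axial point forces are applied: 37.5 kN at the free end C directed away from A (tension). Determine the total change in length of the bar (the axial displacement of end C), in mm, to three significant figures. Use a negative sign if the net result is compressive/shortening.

0.413 mm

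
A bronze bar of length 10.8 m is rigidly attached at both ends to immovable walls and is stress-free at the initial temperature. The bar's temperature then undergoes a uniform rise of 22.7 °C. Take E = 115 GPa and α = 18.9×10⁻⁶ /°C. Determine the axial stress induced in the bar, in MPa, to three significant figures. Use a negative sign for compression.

-49.3 MPa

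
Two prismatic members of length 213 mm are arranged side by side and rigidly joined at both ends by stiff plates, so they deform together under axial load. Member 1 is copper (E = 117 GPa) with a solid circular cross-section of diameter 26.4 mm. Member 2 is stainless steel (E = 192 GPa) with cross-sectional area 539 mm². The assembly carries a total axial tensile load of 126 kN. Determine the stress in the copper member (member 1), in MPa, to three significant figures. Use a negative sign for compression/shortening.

88.0 MPa

A_1 = 547.4 mm².
Equal strain + equilibrium ⇒ each member carries load in proportion to AE: A₁E₁ = 64040000 N, A₂E₂ = 103500000 N, ΣAE = 167500000 N.
σ₁ = P·E₁/ΣAE = 126000·117000/167500000 = 87.99 MPa.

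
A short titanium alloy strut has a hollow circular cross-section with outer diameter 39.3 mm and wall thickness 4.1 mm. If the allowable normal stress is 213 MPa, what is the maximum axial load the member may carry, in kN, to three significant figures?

A = 453.4 mm².
P_max = σ_allow · A = 213 · 453.4 = 96570 N = 96.57 kN.

96.6 kN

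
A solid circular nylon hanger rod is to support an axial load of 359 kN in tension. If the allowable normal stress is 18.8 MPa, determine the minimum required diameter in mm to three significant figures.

156 mm

Required area A ≥ P/σ_allow = 359000/18.8 = 19100 mm².
For a solid circular section, d ≥ √(4A/π) = 155.9 mm.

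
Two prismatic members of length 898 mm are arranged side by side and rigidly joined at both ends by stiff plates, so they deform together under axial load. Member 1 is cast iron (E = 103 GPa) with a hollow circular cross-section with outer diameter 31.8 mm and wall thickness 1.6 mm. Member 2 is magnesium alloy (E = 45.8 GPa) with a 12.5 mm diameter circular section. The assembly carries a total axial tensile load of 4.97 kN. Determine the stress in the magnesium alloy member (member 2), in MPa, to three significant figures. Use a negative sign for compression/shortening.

A_1 = 151.8 mm².
A_2 = 122.7 mm².
Equal strain + equilibrium ⇒ each member carries load in proportion to AE: A₁E₁ = 15640000 N, A₂E₂ = 5621000 N, ΣAE = 21260000 N.
σ₂ = P·E₂/ΣAE = 4970·45800/21260000 = 10.71 MPa.

10.7 MPa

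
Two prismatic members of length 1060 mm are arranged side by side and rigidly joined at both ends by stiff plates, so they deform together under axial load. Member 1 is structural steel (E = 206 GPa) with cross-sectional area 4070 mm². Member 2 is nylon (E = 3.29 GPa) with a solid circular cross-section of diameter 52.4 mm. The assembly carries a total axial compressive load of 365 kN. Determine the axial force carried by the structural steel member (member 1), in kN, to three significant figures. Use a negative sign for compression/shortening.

-362 kN

A_2 = 2157 mm².
Equal strain + equilibrium ⇒ each member carries load in proportion to AE: A₁E₁ = 838400000 N, A₂E₂ = 7095000 N, ΣAE = 845500000 N.
F₁ = P·A₁E₁/ΣAE = -365000·838400000/845500000 = -361900 N.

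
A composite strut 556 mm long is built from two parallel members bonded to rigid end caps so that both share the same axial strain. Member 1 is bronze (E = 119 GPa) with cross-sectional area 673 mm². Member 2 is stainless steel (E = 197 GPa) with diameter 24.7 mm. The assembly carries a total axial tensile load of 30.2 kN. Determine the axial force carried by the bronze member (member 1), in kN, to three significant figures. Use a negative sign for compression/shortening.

13.9 kN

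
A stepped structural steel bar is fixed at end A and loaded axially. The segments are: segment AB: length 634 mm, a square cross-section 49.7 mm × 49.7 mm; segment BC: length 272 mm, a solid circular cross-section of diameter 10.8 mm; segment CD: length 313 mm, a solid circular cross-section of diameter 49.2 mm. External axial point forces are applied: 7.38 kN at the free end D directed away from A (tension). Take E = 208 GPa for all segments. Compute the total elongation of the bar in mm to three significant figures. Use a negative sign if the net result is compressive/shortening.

0.120 mm

Internal axial forces (sectioning from the free end, tension +): N_CD = 7.38 kN, N_BC = 7.38 kN, N_AB = 7.38 kN.
A_AB = 2470 mm².
A_BC = 91.61 mm².
A_CD = 1901 mm².
δ_AB = 7380·634/(2470·208000) = 0.009107 mm
δ_BC = 7380·272/(91.61·208000) = 0.1053 mm
δ_CD = 7380·313/(1901·208000) = 0.005841 mm
δ = Σδ_i = 0.1203 mm.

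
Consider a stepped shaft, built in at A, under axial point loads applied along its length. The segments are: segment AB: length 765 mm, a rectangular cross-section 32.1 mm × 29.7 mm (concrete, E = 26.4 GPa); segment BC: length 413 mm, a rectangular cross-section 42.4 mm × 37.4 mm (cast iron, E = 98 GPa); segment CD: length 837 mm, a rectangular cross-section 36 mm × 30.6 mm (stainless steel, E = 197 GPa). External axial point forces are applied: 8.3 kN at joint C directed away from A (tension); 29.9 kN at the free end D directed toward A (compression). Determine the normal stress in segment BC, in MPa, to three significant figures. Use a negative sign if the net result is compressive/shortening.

Internal axial forces (sectioning from the free end, tension +): N_CD = -29.9 kN, N_BC = -21.6 kN, N_AB = -21.6 kN.
A_BC = 1586 mm².
σ_BC = N_BC/A_BC = -21600/1586 = -13.62 MPa.

-13.6 MPa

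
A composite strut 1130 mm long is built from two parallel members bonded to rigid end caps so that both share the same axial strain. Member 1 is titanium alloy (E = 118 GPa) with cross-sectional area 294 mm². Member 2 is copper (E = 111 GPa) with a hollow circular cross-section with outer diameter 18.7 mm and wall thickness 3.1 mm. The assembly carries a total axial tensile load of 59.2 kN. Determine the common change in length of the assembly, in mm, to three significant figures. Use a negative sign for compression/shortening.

1.30 mm

A_2 = 151.9 mm².
Equal strain + equilibrium ⇒ each member carries load in proportion to AE: A₁E₁ = 34690000 N, A₂E₂ = 16860000 N, ΣAE = 51560000 N.
δ = PL/ΣAE = 59200·1130/51560000 = 1.298 mm.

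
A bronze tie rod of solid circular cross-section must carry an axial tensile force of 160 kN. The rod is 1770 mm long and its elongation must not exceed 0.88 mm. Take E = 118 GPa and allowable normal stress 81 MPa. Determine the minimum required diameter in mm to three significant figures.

Required area A ≥ P/σ_allow = 160000/81 = 1975 mm².
For a solid circular section, d ≥ √(4A/π) = 50.15 mm.
Elongation limit: A ≥ PL/(Eδ_allow) = 160000·1770/(118000·0.88) = 2727 mm² ⇒ d ≥ 58.93 mm.
The elongation limit governs.

58.9 mm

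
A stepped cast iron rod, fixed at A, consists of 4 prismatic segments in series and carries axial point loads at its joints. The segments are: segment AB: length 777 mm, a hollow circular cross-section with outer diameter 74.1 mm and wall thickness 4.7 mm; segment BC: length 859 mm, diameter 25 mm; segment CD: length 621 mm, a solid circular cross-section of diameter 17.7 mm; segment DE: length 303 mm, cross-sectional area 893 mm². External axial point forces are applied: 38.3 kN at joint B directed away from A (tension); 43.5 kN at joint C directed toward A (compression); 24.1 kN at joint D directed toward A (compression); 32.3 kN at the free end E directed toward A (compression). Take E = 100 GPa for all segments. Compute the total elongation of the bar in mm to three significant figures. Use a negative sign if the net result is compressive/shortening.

-3.75 mm

Internal axial forces (sectioning from the free end, tension +): N_DE = -32.3 kN, N_CD = -56.4 kN, N_BC = -99.9 kN, N_AB = -61.6 kN.
A_AB = 1025 mm².
A_BC = 490.9 mm².
A_CD = 246.1 mm².
δ_AB = -61600·777/(1025·100000) = -0.4671 mm
δ_BC = -99900·859/(490.9·100000) = -1.748 mm
δ_CD = -56400·621/(246.1·100000) = -1.423 mm
δ_DE = -32300·303/(893·100000) = -0.1096 mm
δ = Σδ_i = -3.748 mm.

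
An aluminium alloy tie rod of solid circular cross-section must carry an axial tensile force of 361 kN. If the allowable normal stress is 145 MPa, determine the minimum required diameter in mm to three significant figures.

Required area A ≥ P/σ_allow = 361000/145 = 2490 mm².
For a solid circular section, d ≥ √(4A/π) = 56.3 mm.

56.3 mm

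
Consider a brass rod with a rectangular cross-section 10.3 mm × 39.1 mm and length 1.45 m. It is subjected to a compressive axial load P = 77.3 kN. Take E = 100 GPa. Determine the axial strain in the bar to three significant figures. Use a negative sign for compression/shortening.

-0.00192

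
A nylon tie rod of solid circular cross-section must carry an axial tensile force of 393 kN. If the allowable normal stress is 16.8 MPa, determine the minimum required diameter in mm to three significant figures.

Required area A ≥ P/σ_allow = 393000/16.8 = 23390 mm².
For a solid circular section, d ≥ √(4A/π) = 172.6 mm.

173 mm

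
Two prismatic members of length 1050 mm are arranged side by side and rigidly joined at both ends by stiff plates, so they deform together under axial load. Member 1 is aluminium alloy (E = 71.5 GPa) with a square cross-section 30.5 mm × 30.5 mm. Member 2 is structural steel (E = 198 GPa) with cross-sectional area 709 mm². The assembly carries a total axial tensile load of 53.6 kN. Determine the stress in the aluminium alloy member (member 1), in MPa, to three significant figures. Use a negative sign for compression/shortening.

18.5 MPa

A_1 = 930.2 mm².
Equal strain + equilibrium ⇒ each member carries load in proportion to AE: A₁E₁ = 66510000 N, A₂E₂ = 140400000 N, ΣAE = 206900000 N.
σ₁ = P·E₁/ΣAE = 53600·71500/206900000 = 18.52 MPa.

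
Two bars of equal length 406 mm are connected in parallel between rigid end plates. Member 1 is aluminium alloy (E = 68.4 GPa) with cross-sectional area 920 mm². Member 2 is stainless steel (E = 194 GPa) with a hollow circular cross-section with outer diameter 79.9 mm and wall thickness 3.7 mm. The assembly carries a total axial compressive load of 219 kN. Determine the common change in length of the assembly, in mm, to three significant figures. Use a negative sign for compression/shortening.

A_2 = 885.7 mm².
Equal strain + equilibrium ⇒ each member carries load in proportion to AE: A₁E₁ = 62930000 N, A₂E₂ = 171800000 N, ΣAE = 234800000 N.
δ = PL/ΣAE = -219000·406/234800000 = -0.3787 mm.

-0.379 mm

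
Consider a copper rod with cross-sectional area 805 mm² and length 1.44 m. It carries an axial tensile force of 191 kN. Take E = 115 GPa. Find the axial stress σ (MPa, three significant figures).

σ = N/A = 191000/805 = 237.3 MPa.

237 MPa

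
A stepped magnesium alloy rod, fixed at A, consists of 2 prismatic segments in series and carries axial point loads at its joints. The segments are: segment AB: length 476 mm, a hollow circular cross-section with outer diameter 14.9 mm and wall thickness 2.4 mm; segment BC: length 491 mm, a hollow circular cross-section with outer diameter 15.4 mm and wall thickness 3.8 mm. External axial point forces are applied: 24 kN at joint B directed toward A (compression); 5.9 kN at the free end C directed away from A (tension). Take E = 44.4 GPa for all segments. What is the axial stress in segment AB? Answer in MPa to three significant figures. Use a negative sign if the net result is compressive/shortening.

-192 MPa

Internal axial forces (sectioning from the free end, tension +): N_BC = 5.9 kN, N_AB = -18.1 kN.
A_AB = 94.25 mm².
σ_AB = N_AB/A_AB = -18100/94.25 = -192 MPa.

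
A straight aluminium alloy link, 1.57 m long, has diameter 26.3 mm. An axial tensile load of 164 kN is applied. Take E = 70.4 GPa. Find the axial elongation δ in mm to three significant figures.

6.73 mm

A = 543.3 mm².
δ_mech = NL/(AE) = 164000·1570/(543.3·70400) = 6.732 mm.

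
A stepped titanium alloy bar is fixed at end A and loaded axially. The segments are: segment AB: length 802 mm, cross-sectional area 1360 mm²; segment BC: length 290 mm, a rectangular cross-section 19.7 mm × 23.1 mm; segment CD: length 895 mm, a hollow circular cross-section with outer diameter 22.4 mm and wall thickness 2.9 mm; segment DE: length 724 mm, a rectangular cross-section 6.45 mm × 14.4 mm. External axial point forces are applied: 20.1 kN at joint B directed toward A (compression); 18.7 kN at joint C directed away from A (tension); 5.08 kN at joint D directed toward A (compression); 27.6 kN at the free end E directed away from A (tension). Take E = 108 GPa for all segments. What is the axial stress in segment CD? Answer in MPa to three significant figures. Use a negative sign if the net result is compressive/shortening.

Internal axial forces (sectioning from the free end, tension +): N_DE = 27.6 kN, N_CD = 22.52 kN, N_BC = 41.22 kN, N_AB = 21.12 kN.
A_CD = 177.7 mm².
σ_CD = N_CD/A_CD = 22520/177.7 = 126.8 MPa.

127 MPa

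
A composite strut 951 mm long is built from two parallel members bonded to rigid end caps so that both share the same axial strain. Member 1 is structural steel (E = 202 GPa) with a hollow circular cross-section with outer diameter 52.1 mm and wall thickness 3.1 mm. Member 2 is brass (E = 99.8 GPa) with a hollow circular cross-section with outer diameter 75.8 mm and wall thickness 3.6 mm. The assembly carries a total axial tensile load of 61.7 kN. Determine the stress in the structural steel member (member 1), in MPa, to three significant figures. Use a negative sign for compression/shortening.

70.1 MPa

A_1 = 477.2 mm².
A_2 = 816.6 mm².
Equal strain + equilibrium ⇒ each member carries load in proportion to AE: A₁E₁ = 96400000 N, A₂E₂ = 81490000 N, ΣAE = 177900000 N.
σ₁ = P·E₁/ΣAE = 61700·202000/177900000 = 70.06 MPa.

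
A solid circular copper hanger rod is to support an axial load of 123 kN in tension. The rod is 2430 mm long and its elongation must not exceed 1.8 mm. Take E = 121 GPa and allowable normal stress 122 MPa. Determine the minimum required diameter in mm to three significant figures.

41.8 mm

Required area A ≥ P/σ_allow = 123000/122 = 1008 mm².
For a solid circular section, d ≥ √(4A/π) = 35.83 mm.
Elongation limit: A ≥ PL/(Eδ_allow) = 123000·2430/(121000·1.8) = 1372 mm² ⇒ d ≥ 41.8 mm.
The elongation limit governs.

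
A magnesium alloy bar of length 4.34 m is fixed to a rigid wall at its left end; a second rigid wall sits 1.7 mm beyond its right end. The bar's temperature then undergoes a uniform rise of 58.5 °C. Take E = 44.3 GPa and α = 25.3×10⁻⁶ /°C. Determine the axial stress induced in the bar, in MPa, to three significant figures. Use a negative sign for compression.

-48.2 MPa

Free thermal expansion αLΔT = 25.3e-6 · 4340 · 58.5 = 6.423 mm.
The walls engage after the gap closes; constrained expansion = 6.423 − 1.7 = 4.723 mm.
The walls impose strain ε = −(4.723)/4340 = -1.0883e-03; σ = Eε = 44300 · -1.0883e-03 = -48.21 MPa.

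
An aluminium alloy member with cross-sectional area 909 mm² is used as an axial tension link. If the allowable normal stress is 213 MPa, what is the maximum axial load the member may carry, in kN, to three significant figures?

194 kN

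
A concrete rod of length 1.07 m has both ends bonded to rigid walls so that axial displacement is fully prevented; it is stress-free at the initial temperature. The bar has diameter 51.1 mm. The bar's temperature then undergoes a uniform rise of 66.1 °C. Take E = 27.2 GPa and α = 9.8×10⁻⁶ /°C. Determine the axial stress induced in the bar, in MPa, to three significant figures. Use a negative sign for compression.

-17.6 MPa

Free thermal expansion αLΔT = 9.8e-6 · 1070 · 66.1 = 0.6931 mm.
The walls impose strain ε = −(0.6931)/1070 = -6.4778e-04; σ = Eε = 27200 · -6.4778e-04 = -17.62 MPa.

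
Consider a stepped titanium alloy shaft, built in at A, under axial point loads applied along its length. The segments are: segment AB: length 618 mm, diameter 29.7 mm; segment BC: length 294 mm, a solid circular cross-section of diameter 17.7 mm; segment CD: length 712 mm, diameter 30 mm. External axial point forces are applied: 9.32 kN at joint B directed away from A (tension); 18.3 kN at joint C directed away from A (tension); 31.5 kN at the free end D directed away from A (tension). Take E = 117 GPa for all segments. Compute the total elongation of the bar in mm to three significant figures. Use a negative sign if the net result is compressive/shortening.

1.23 mm

Internal axial forces (sectioning from the free end, tension +): N_CD = 31.5 kN, N_BC = 49.8 kN, N_AB = 59.12 kN.
A_AB = 692.8 mm².
A_BC = 246.1 mm².
A_CD = 706.9 mm².
δ_AB = 59120·618/(692.8·117000) = 0.4507 mm
δ_BC = 49800·294/(246.1·117000) = 0.5086 mm
δ_CD = 31500·712/(706.9·117000) = 0.2712 mm
δ = Σδ_i = 1.231 mm.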